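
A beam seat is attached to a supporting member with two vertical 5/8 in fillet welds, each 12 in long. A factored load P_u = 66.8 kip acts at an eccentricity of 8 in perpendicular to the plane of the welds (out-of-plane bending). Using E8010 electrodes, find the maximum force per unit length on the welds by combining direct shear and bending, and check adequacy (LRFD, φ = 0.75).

E80XX → F_EXX = 80 ksi.
L_w = 2 × 12 = 24 in; section modulus (unit throat) S = 2 × L²/6 = 48 in².
Direct shear f_v = P/L_w = 66.8/24 = 2.783 kip/in.
Moment M = P × e = 66.8 × 8 = 534.4 kip·in; bending f_b = M/S = 11.13 kip/in.
f_max = √(f_v² + f_b²) = √(2.783² + 11.13²) = 11.48 kip/in.
φr_n = 0.75 × 0.6 × 80 × (0.707 × 0.625) = 15.91 kip/in → adequate.

f_max ≈ 11.5 kip/in; adequate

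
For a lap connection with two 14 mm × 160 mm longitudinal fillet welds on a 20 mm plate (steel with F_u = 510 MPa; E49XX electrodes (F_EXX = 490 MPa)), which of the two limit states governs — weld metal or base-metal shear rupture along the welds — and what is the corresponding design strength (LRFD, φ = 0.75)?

φR_n ≈ 698 kN (weld metal governs)

t_e = 0.707 × 14 = 9.898 mm; L = 320 mm.
Weld metal: φR_n = 0.75 × 0.6 × 490 × 9.898 × 320 × 10⁻³ = 698.4 kN.
Base metal (shear rupture): φR_n = 0.75 × 0.6 × 510 × 20 × 320 × 10⁻³ = 1469 kN.
Governing: weld metal.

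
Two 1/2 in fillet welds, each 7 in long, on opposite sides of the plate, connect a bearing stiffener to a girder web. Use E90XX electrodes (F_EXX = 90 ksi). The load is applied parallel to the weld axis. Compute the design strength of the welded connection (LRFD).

φR_n ≈ 200 kip

Effective throat t_e = 0.707 × 0.5 = 0.3535 in.
Total length L = 14 in; A_we = 0.3535 × 14 = 4.949 in².
F_nw = 0.6 F_EXX = 0.6 × 90 = 54 ksi.
φR_n = 0.75 × 54 × 4.949 = 200.4 kip.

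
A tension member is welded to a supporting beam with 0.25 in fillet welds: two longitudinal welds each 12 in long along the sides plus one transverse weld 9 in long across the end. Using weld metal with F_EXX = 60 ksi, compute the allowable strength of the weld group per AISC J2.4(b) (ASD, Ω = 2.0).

t_e = 0.707 × 0.25 = 0.1767 in.
R_nwl = 0.6 × 60 × 0.1767 × 24 = 152.7 kips (longitudinal, 2 welds).
R_nwt = 0.6 × 60 × 0.1767 × 9 = 57.27 kips (transverse, base value).
(i) R_nwl + R_nwt = 210 kips; (ii) 0.85 R_nwl + 1.5 R_nwt = 215.7 kips.
R_n = max = 215.7 kips [governs: (ii)]; R_n/Ω = 107.9 kips.

R_n/Ω ≈ 108 kips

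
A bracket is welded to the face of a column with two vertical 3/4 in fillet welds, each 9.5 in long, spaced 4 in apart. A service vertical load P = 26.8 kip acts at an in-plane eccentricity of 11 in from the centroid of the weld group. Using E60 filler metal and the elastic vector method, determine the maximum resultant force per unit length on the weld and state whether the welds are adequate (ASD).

E60XX → F_EXX = 60 ksi.
Total weld length L_w = 19 in. Treat welds as unit-width lines.
Polar moment about centroid: J = 2[d³/12 + d(b/2)²] = 2[9.5³/12 + 9.5×2²] = 218.9 in³.
Direct shear f_v = P/L_w = 26.8 / 19 = 1.411 kip/in (vertical).
Torsion M = P·e = 26.8 × 11 = 294.8 kip·in.
Critical point at (x, y) = (2, 4.75) from centroid. f_tx = M·y/J = 6.397 kip/in; f_ty = M·x/J = 2.694 kip/in.
Resultant f_max = √[f_tx² + (f_v + f_ty)²] = √[6.397² + (1.411 + 2.694)²] = 7.6 kip/in.
Capacity per unit length: r_n/Ω = (1/2.0) × 0.6 × 60 × (0.707 × 0.75) = 9.544 kip/in.
7.6 ≤ 9.544 → adequate.

f_max ≈ 7.6 kip/in; adequate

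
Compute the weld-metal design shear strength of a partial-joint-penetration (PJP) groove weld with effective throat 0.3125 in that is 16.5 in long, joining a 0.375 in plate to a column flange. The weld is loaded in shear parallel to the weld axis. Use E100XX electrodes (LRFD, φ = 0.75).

φR_n ≈ 232 kip

E100XX → F_EXX = 100 ksi.
Effective throat (given) t_e = 0.3125 in.
A_we = 0.3125 × 16.5 = 5.156 in².
F_nw = 0.6 F_EXX = 60 ksi.
φR_n = 0.75 × 60 × 5.156 = 232 kip.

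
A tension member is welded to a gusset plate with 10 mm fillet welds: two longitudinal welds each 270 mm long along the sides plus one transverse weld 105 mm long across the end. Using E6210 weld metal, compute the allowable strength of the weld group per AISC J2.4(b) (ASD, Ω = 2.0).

R_n/Ω ≈ 848 kN

E62XX → F_EXX = 620 MPa.
t_e = 0.707 × 10 = 7.07 mm.
R_nwl = 0.6 × 620 × 7.07 × 540 × 10⁻³ = 1420 kN (longitudinal, 2 welds).
R_nwt = 0.6 × 620 × 7.07 × 105 × 10⁻³ = 276.2 kN (transverse, base value).
(i) R_nwl + R_nwt = 1696 kN; (ii) 0.85 R_nwl + 1.5 R_nwt = 1621 kN.
R_n = max = 1696 kN [governs: (i)]; R_n/Ω = 848.2 kN.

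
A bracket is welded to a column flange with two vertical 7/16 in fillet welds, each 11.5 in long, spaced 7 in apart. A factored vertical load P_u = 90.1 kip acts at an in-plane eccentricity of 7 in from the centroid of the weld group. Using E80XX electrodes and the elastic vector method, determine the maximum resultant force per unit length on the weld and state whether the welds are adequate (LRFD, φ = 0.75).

E80XX → F_EXX = 80 ksi.
Total weld length L_w = 23 in. Treat welds as unit-width lines.
Polar moment about centroid: J = 2[d³/12 + d(b/2)²] = 2[11.5³/12 + 11.5×3.5²] = 535.2 in³.
Direct shear f_v = P/L_w = 90.1 / 23 = 3.917 kip/in (vertical).
Torsion M = P·e = 90.1 × 7 = 630.7 kip·in.
Critical point at (x, y) = (3.5, 5.75) from centroid. f_tx = M·y/J = 6.776 kip/in; f_ty = M·x/J = 4.124 kip/in.
Resultant f_max = √[f_tx² + (f_v + f_ty)²] = √[6.776² + (3.917 + 4.124)²] = 10.52 kip/in.
Capacity per unit length: φr_n = 0.75 × 0.6 × 80 × (0.707 × 0.4375) = 11.14 kip/in.
10.52 ≤ 11.14 → adequate.

f_max ≈ 10.5 kip/in; adequate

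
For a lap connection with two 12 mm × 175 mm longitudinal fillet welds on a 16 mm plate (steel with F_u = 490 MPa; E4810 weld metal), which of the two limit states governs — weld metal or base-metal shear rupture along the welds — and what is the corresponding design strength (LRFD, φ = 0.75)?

E48XX → F_EXX = 480 MPa.
t_e = 0.707 × 12 = 8.484 mm; L = 350 mm.
Weld metal: φR_n = 0.75 × 0.6 × 480 × 8.484 × 350 × 10⁻³ = 641.4 kN.
Base metal (shear rupture): φR_n = 0.75 × 0.6 × 490 × 16 × 350 × 10⁻³ = 1235 kN.
Governing: weld metal.

φR_n ≈ 641 kN (weld metal governs)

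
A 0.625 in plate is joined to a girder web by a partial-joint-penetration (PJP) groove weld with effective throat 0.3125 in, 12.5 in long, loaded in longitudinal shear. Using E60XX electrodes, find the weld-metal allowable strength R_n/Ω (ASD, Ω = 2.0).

R_n/Ω ≈ 70.3 kip

E60XX → F_EXX = 60 ksi.
Effective throat (given) t_e = 0.3125 in.
A_we = 0.3125 × 12.5 = 3.906 in².
F_nw = 0.6 F_EXX = 36 ksi.
R_n/Ω = (36 × 3.906) / 2.0 = 70.31 kip.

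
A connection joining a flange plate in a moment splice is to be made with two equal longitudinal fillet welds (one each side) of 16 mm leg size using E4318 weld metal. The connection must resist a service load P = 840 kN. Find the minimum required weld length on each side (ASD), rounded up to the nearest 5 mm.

E43XX → F_EXX = 430 MPa.
Throat t_e = 0.707 × 16 = 11.31 mm.
r_n/Ω = (0.6 × 430 × 11.31) / 2.0 = 1459 N/mm = 1.459 kN/mm.
L_req = P / (r_n/Ω) = 840 / 1.459 = 575.6 mm total.
Per side: 575.6 / 2 = 287.8 mm.
Round up → use L = 290 mm on each side.

L = 290 mm on each side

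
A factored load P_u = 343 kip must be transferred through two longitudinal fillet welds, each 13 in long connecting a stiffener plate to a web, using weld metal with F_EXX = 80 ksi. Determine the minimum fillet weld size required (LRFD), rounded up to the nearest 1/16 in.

w = 9/16 in

Total weld length L = 26 in.
Required throat t_e = P_u / (φ × 0.6 F_EXX × L) = 343 / (0.75 × 0.6 × 80 × 26) = 0.3665 in.
Required leg w = t_e / 0.707 = 0.5183 in → use 9/16 in.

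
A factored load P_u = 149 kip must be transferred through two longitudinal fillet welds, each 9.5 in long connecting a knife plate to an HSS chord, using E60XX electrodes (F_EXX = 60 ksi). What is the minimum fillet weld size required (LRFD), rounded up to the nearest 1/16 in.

w = 7/16 in

Total weld length L = 19 in.
Required throat t_e = P_u / (φ × 0.6 F_EXX × L) = 149 / (0.75 × 0.6 × 60 × 19) = 0.2904 in.
Required leg w = t_e / 0.707 = 0.4108 in → use 7/16 in.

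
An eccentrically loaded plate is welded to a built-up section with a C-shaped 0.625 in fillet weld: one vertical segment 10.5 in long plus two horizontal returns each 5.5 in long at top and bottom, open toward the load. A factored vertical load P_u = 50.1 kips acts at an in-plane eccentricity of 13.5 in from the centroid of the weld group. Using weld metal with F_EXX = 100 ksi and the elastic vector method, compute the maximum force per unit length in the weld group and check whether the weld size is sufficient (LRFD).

f_max ≈ 11.2 kip/in; adequate

Total weld length L_w = 21.5 in. Treat welds as unit-width lines.
Centroid: x̄ = 2×5.5×2.75 / 21.5 = 1.407 in from the vertical weld.
Polar moment about centroid: J = I_x + I_y = [10.5³/12 + 2×5.5×5.25²] + [10.5×1.407² + 2(5.5³/12 + 5.5×1.343²)] = 468 in³.
Direct shear f_v = P/L_w = 50.1 / 21.5 = 2.33 kip/in (vertical).
Torsion M = P·e = 50.1 × 13.5 = 676.35 kip·in.
Critical point at (x, y) = (4.093, 5.25) from centroid. f_tx = M·y/J = 7.587 kip/in; f_ty = M·x/J = 5.915 kip/in.
Resultant f_max = √[f_tx² + (f_v + f_ty)²] = √[7.587² + (2.33 + 5.915)²] = 11.2 kip/in.
Capacity per unit length: φr_n = 0.75 × 0.6 × 100 × (0.707 × 0.625) = 19.88 kip/in.
11.2 ≤ 19.88 → adequate.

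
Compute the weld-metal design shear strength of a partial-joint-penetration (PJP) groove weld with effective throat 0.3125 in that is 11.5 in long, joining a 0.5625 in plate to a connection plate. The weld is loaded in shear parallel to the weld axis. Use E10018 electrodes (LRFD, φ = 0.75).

φR_n ≈ 162 kips

E100XX → F_EXX = 100 ksi.
Effective throat (given) t_e = 0.3125 in.
A_we = 0.3125 × 11.5 = 3.594 in².
F_nw = 0.6 F_EXX = 60 ksi.
φR_n = 0.75 × 60 × 3.594 = 161.7 kips.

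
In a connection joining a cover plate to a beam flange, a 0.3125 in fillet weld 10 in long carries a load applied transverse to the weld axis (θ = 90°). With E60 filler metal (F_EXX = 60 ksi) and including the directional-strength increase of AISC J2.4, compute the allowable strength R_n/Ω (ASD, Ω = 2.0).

R_n/Ω ≈ 59.7 kip

t_e = 0.707 × 0.3125 = 0.2209 in; A_we = 0.2209 × 10 = 2.209 in².
Directional factor: 1.0 + 0.5 sin^1.5(90°) = 1.5.
F_nw = 0.6 × 60 × 1.5 = 54 ksi.
R_n/Ω = (54 × 2.209) / 2.0 = 59.65 kip.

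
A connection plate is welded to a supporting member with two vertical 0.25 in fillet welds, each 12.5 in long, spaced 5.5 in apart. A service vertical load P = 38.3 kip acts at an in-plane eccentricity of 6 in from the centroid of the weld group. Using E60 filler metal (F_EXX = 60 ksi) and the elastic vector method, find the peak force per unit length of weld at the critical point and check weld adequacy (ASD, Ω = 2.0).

Total weld length L_w = 25 in. Treat welds as unit-width lines.
Polar moment about centroid: J = 2[d³/12 + d(b/2)²] = 2[12.5³/12 + 12.5×2.75²] = 514.6 in³.
Direct shear f_v = P/L_w = 38.3 / 25 = 1.532 kip/in (vertical).
Torsion M = P·e = 38.3 × 6 = 229.8 kip·in.
Critical point at (x, y) = (2.75, 6.25) from centroid. f_tx = M·y/J = 2.791 kip/in; f_ty = M·x/J = 1.228 kip/in.
Resultant f_max = √[f_tx² + (f_v + f_ty)²] = √[2.791² + (1.532 + 1.228)²] = 3.925 kip/in.
Capacity per unit length: r_n/Ω = (1/2.0) × 0.6 × 60 × (0.707 × 0.25) = 3.181 kip/in.
3.925 > 3.181 → NOT adequate.

f_max ≈ 3.93 kip/in; NOT adequate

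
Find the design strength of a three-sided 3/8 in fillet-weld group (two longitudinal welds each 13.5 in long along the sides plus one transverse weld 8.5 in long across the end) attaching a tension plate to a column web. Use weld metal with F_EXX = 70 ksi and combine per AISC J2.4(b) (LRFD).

φR_n ≈ 298 kips

t_e = 0.707 × 0.375 = 0.2651 in.
R_nwl = 0.6 × 70 × 0.2651 × 27 = 300.7 kips (longitudinal, 2 welds).
R_nwt = 0.6 × 70 × 0.2651 × 8.5 = 94.65 kips (transverse, base value).
(i) R_nwl + R_nwt = 395.3 kips; (ii) 0.85 R_nwl + 1.5 R_nwt = 397.5 kips.
R_n = max = 397.5 kips [governs: (ii)]; φR_n = 298.1 kips.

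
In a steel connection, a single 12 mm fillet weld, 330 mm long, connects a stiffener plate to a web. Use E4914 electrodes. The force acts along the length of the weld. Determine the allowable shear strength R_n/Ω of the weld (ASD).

E49XX → F_EXX = 490 MPa.
Effective throat t_e = 0.707 × 12 = 8.484 mm.
Total length L = 330 mm; A_we = 8.484 × 330 = 2800 mm².
F_nw = 0.6 F_EXX = 0.6 × 490 = 294 MPa.
R_n = 294 × 2800 × 10⁻³ = 823.1 kN; R_n/Ω = 823.1/2.0 = 411.6 kN.

R_n/Ω ≈ 412 kN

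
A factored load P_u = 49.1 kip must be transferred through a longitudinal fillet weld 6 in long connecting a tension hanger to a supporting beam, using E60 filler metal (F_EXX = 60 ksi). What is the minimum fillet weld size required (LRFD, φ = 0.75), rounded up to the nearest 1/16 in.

w = 7/16 in

Total weld length L = 6 in.
Required throat t_e = P_u / (φ × 0.6 F_EXX × L) = 49.1 / (0.75 × 0.6 × 60 × 6) = 0.3031 in.
Required leg w = t_e / 0.707 = 0.4287 in → use 7/16 in.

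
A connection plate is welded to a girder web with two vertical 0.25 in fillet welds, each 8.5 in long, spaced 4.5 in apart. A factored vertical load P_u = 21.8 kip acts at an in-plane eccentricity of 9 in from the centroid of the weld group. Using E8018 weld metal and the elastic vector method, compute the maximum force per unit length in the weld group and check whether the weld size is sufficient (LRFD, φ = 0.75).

E80XX → F_EXX = 80 ksi.
Total weld length L_w = 17 in. Treat welds as unit-width lines.
Polar moment about centroid: J = 2[d³/12 + d(b/2)²] = 2[8.5³/12 + 8.5×2.25²] = 188.4 in³.
Direct shear f_v = P/L_w = 21.8 / 17 = 1.282 kip/in (vertical).
Torsion M = P·e = 21.8 × 9 = 196.2 kip·in.
Critical point at (x, y) = (2.25, 4.25) from centroid. f_tx = M·y/J = 4.426 kip/in; f_ty = M·x/J = 2.343 kip/in.
Resultant f_max = √[f_tx² + (f_v + f_ty)²] = √[4.426² + (1.282 + 2.343)²] = 5.721 kip/in.
Capacity per unit length: φr_n = 0.75 × 0.6 × 80 × (0.707 × 0.25) = 6.363 kip/in.
5.721 ≤ 6.363 → adequate.

f_max ≈ 5.72 kip/in; adequate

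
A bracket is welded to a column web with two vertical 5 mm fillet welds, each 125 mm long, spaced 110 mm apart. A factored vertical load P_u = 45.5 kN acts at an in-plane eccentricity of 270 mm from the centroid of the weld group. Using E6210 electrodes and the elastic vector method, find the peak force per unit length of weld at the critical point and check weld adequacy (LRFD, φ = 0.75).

E62XX → F_EXX = 620 MPa.
Total weld length L_w = 250 mm. Treat welds as unit-width lines.
Polar moment about centroid: J = 2[d³/12 + d(b/2)²] = 2[125³/12 + 125×55²] = 1082000 mm³.
Direct shear f_v = P/L_w = 45.5×10³ / 250 = 182 N/mm (vertical).
Torsion M = P·e = 45.5×10³ × 270 = 12285000 N·mm.
Critical point at (x, y) = (55, 62.5) from centroid. f_tx = M·y/J = 709.8 N/mm; f_ty = M·x/J = 624.6 N/mm.
Resultant f_max = √[f_tx² + (f_v + f_ty)²] = √[709.8² + (182 + 624.6)²] = 1074 N/mm.
Capacity per unit length: φr_n = 0.75 × 0.6 × 620 × (0.707 × 5) = 986.3 N/mm.
1074 > 986.3 → NOT adequate.

f_max ≈ 1070 N/mm; NOT adequate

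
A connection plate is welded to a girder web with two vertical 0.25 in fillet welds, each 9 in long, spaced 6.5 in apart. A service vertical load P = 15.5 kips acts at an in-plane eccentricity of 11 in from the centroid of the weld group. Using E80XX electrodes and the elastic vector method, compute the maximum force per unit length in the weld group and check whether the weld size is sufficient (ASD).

f_max ≈ 3.61 kip/in; adequate

E80XX → F_EXX = 80 ksi.
Total weld length L_w = 18 in. Treat welds as unit-width lines.
Polar moment about centroid: J = 2[d³/12 + d(b/2)²] = 2[9³/12 + 9×3.25²] = 311.6 in³.
Direct shear f_v = P/L_w = 15.5 / 18 = 0.8611 kip/in (vertical).
Torsion M = P·e = 15.5 × 11 = 170.5 kip·in.
Critical point at (x, y) = (3.25, 4.5) from centroid. f_tx = M·y/J = 2.462 kip/in; f_ty = M·x/J = 1.778 kip/in.
Resultant f_max = √[f_tx² + (f_v + f_ty)²] = √[2.462² + (0.8611 + 1.778)²] = 3.609 kip/in.
Capacity per unit length: r_n/Ω = (1/2.0) × 0.6 × 80 × (0.707 × 0.25) = 4.242 kip/in.
3.609 ≤ 4.242 → adequate.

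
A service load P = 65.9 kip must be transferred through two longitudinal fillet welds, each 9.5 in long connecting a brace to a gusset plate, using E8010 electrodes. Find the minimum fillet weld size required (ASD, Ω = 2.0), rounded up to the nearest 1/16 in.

w = 1/4 in

E80XX → F_EXX = 80 ksi.
Total weld length L = 19 in.
Required throat t_e = P × Ω / (0.6 F_EXX × L) = 65.9 × 2.0 / (0.6 × 80 × 19) = 0.1445 in.
Required leg w = t_e / 0.707 = 0.2044 in → use 1/4 in.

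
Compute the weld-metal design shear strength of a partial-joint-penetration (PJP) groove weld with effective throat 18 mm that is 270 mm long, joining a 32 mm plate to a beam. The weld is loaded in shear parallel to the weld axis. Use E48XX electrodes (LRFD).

φR_n ≈ 1050 kN

E48XX → F_EXX = 480 MPa.
Effective throat (given) t_e = 18 mm.
A_we = 18 × 270 = 4860 mm².
F_nw = 0.6 F_EXX = 288 MPa.
φR_n = 0.75 × 288 × 4860 × 10⁻³ = 1050 kN.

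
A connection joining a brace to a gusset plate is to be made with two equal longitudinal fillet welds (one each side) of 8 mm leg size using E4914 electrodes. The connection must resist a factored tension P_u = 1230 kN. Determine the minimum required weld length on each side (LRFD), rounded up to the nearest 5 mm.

E49XX → F_EXX = 490 MPa.
Throat t_e = 0.707 × 8 = 5.656 mm.
φr_n = 0.75 × 0.6 × 490 × 5.656 × 10⁻³ = 1.247 kN/mm.
L_req = P_u / φr_n = 1230 / 1.247 = 986.3 mm total.
Per side: 986.3 / 2 = 493.1 mm.
Round up → use L = 495 mm on each side.

L = 495 mm on each side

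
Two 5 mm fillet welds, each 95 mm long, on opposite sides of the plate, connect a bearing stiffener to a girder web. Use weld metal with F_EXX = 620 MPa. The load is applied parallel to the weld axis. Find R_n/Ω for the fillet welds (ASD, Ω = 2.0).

R_n/Ω ≈ 125 kN

Effective throat t_e = 0.707 × 5 = 3.535 mm.
Total length L = 190 mm; A_we = 3.535 × 190 = 671.6 mm².
F_nw = 0.6 F_EXX = 0.6 × 620 = 372 MPa.
R_n = 372 × 671.6 × 10⁻³ = 249.9 kN; R_n/Ω = 249.9/2.0 = 124.9 kN.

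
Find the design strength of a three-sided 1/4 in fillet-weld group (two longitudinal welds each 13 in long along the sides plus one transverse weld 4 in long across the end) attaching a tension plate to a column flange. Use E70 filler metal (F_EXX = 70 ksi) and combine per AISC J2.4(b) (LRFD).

t_e = 0.707 × 0.25 = 0.1767 in.
R_nwl = 0.6 × 70 × 0.1767 × 26 = 193 kip (longitudinal, 2 welds).
R_nwt = 0.6 × 70 × 0.1767 × 4 = 29.69 kip (transverse, base value).
(i) R_nwl + R_nwt = 222.7 kip; (ii) 0.85 R_nwl + 1.5 R_nwt = 208.6 kip.
R_n = max = 222.7 kip [governs: (i)]; φR_n = 167 kip.

φR_n ≈ 167 kip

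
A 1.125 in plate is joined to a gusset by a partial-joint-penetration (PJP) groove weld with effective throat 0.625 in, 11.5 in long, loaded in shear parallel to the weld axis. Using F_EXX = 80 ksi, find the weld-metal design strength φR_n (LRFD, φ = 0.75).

Effective throat (given) t_e = 0.625 in.
A_we = 0.625 × 11.5 = 7.188 in².
F_nw = 0.6 F_EXX = 48 ksi.
φR_n = 0.75 × 48 × 7.188 = 258.8 kips.

φR_n ≈ 259 kips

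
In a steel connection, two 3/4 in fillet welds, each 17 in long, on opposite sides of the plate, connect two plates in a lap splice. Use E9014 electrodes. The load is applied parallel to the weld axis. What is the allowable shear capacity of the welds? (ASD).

E90XX → F_EXX = 90 ksi.
Effective throat t_e = 0.707 × 0.75 = 0.5302 in.
Total length L = 34 in; A_we = 0.5302 × 34 = 18.03 in².
F_nw = 0.6 F_EXX = 0.6 × 90 = 54 ksi.
R_n = 54 × 18.03 = 973.5 kips; R_n/Ω = 973.5/2.0 = 486.8 kips.

R_n/Ω ≈ 487 kips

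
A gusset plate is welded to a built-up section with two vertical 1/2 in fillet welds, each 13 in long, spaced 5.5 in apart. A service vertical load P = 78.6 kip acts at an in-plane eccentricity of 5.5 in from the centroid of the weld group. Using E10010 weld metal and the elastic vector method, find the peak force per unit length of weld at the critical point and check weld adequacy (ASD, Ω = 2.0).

f_max ≈ 7.16 kip/in; adequate

E100XX → F_EXX = 100 ksi.
Total weld length L_w = 26 in. Treat welds as unit-width lines.
Polar moment about centroid: J = 2[d³/12 + d(b/2)²] = 2[13³/12 + 13×2.75²] = 562.8 in³.
Direct shear f_v = P/L_w = 78.6 / 26 = 3.023 kip/in (vertical).
Torsion M = P·e = 78.6 × 5.5 = 432.3 kip·in.
Critical point at (x, y) = (2.75, 6.5) from centroid. f_tx = M·y/J = 4.993 kip/in; f_ty = M·x/J = 2.112 kip/in.
Resultant f_max = √[f_tx² + (f_v + f_ty)²] = √[4.993² + (3.023 + 2.112)²] = 7.163 kip/in.
Capacity per unit length: r_n/Ω = (1/2.0) × 0.6 × 100 × (0.707 × 0.5) = 10.6 kip/in.
7.163 ≤ 10.6 → adequate.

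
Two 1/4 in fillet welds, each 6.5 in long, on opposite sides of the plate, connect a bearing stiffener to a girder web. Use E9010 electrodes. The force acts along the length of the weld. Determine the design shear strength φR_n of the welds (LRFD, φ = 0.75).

φR_n ≈ 93.1 kip

E90XX → F_EXX = 90 ksi.
Effective throat t_e = 0.707 × 0.25 = 0.1767 in.
Total length L = 13 in; A_we = 0.1767 × 13 = 2.298 in².
F_nw = 0.6 F_EXX = 0.6 × 90 = 54 ksi.
φR_n = 0.75 × 54 × 2.298 = 93.06 kip.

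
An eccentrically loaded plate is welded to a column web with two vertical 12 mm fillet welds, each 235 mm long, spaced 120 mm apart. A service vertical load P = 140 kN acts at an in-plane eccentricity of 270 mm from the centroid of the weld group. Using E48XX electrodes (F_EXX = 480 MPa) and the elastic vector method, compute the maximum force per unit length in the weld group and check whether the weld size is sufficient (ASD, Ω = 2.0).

f_max ≈ 1450 N/mm; NOT adequate

Total weld length L_w = 470 mm. Treat welds as unit-width lines.
Polar moment about centroid: J = 2[d³/12 + d(b/2)²] = 2[235³/12 + 235×60²] = 3855000 mm³.
Direct shear f_v = P/L_w = 140×10³ / 470 = 297.9 N/mm (vertical).
Torsion M = P·e = 140×10³ × 270 = 37800000 N·mm.
Critical point at (x, y) = (60, 117.5) from centroid. f_tx = M·y/J = 1152 N/mm; f_ty = M·x/J = 588.3 N/mm.
Resultant f_max = √[f_tx² + (f_v + f_ty)²] = √[1152² + (297.9 + 588.3)²] = 1454 N/mm.
Capacity per unit length: r_n/Ω = (1/2.0) × 0.6 × 480 × (0.707 × 12) = 1222 N/mm.
1454 > 1222 → NOT adequate.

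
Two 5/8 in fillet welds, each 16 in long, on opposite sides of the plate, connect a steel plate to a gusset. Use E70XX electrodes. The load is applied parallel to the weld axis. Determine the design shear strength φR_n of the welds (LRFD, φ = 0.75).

φR_n ≈ 445 kips

E70XX → F_EXX = 70 ksi.
Effective throat t_e = 0.707 × 0.625 = 0.4419 in.
Total length L = 32 in; A_we = 0.4419 × 32 = 14.14 in².
F_nw = 0.6 F_EXX = 0.6 × 70 = 42 ksi.
φR_n = 0.75 × 42 × 14.14 = 445.4 kips.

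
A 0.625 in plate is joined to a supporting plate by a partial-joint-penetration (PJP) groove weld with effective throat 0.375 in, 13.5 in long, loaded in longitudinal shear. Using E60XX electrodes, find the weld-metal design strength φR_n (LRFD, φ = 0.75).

φR_n ≈ 137 kips

E60XX → F_EXX = 60 ksi.
Effective throat (given) t_e = 0.375 in.
A_we = 0.375 × 13.5 = 5.062 in².
F_nw = 0.6 F_EXX = 36 ksi.
φR_n = 0.75 × 36 × 5.062 = 136.7 kips.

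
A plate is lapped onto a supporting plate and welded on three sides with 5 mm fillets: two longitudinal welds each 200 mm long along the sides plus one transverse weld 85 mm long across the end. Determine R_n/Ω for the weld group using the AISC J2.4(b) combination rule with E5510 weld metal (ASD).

R_n/Ω ≈ 283 kN

E55XX → F_EXX = 550 MPa.
t_e = 0.707 × 5 = 3.535 mm.
R_nwl = 0.6 × 550 × 3.535 × 400 × 10⁻³ = 466.6 kN (longitudinal, 2 welds).
R_nwt = 0.6 × 550 × 3.535 × 85 × 10⁻³ = 99.16 kN (transverse, base value).
(i) R_nwl + R_nwt = 565.8 kN; (ii) 0.85 R_nwl + 1.5 R_nwt = 545.4 kN.
R_n = max = 565.8 kN [governs: (i)]; R_n/Ω = 282.9 kN.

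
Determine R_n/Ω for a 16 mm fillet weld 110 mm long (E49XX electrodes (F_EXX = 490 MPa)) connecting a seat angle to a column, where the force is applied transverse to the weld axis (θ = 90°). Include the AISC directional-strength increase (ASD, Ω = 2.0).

R_n/Ω ≈ 274 kN

t_e = 0.707 × 16 = 11.31 mm; A_we = 11.31 × 110 = 1244 mm².
Directional factor: 1.0 + 0.5 sin^1.5(90°) = 1.5.
F_nw = 0.6 × 490 × 1.5 = 441 MPa.
R_n/Ω = (441 × 1244) / 2.0 × 10⁻³ = 274.4 kN.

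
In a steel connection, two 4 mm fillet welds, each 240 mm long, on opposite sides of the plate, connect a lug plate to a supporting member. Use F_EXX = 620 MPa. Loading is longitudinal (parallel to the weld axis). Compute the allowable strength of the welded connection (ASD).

Effective throat t_e = 0.707 × 4 = 2.828 mm.
Total length L = 480 mm; A_we = 2.828 × 480 = 1357 mm².
F_nw = 0.6 F_EXX = 0.6 × 620 = 372 MPa.
R_n = 372 × 1357 × 10⁻³ = 505 kN; R_n/Ω = 505/2.0 = 252.5 kN.

R_n/Ω ≈ 252 kN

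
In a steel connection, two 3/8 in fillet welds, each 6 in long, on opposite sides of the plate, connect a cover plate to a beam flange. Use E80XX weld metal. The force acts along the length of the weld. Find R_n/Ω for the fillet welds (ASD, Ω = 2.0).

R_n/Ω ≈ 76.4 kip

E80XX → F_EXX = 80 ksi.
Effective throat t_e = 0.707 × 0.375 = 0.2651 in.
Total length L = 12 in; A_we = 0.2651 × 12 = 3.181 in².
F_nw = 0.6 F_EXX = 0.6 × 80 = 48 ksi.
R_n = 48 × 3.181 = 152.7 kip; R_n/Ω = 152.7/2.0 = 76.36 kip.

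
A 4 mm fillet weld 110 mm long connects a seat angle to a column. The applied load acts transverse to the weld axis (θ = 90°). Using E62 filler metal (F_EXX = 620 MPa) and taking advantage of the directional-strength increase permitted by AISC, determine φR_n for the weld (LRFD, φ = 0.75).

φR_n ≈ 130 kN

t_e = 0.707 × 4 = 2.828 mm; A_we = 2.828 × 110 = 311.1 mm².
Directional factor: 1.0 + 0.5 sin^1.5(90°) = 1.5.
F_nw = 0.6 × 620 × 1.5 = 558 MPa.
φR_n = 0.75 × 558 × 311.1 × 10⁻³ = 130.2 kN.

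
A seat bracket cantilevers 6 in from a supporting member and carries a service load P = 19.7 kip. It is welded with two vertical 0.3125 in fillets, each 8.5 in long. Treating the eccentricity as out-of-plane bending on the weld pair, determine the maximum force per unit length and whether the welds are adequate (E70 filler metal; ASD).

f_max ≈ 5.04 kip/in; NOT adequate

E70XX → F_EXX = 70 ksi.
L_w = 2 × 8.5 = 17 in; section modulus (unit throat) S = 2 × L²/6 = 24.08 in².
Direct shear f_v = P/L_w = 19.7/17 = 1.159 kip/in.
Moment M = P × e = 19.7 × 6 = 118.2 kip·in; bending f_b = M/S = 4.908 kip/in.
f_max = √(f_v² + f_b²) = √(1.159² + 4.908²) = 5.043 kip/in.
r_n/Ω = (1/2.0) × 0.6 × 70 × (0.707 × 0.3125) = 4.64 kip/in → NOT adequate.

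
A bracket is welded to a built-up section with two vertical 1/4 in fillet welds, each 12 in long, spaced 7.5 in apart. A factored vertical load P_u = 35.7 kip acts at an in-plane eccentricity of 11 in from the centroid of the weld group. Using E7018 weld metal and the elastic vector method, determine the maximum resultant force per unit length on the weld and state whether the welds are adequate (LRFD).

E70XX → F_EXX = 70 ksi.
Total weld length L_w = 24 in. Treat welds as unit-width lines.
Polar moment about centroid: J = 2[d³/12 + d(b/2)²] = 2[12³/12 + 12×3.75²] = 625.5 in³.
Direct shear f_v = P/L_w = 35.7 / 24 = 1.488 kip/in (vertical).
Torsion M = P·e = 35.7 × 11 = 392.7 kip·in.
Critical point at (x, y) = (3.75, 6) from centroid. f_tx = M·y/J = 3.767 kip/in; f_ty = M·x/J = 2.354 kip/in.
Resultant f_max = √[f_tx² + (f_v + f_ty)²] = √[3.767² + (1.488 + 2.354)²] = 5.38 kip/in.
Capacity per unit length: φr_n = 0.75 × 0.6 × 70 × (0.707 × 0.25) = 5.568 kip/in.
5.38 ≤ 5.568 → adequate.

f_max ≈ 5.38 kip/in; adequate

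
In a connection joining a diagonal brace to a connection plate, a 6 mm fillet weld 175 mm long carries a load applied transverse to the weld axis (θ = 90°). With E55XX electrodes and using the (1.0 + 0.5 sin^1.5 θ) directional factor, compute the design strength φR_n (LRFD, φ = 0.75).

E55XX → F_EXX = 550 MPa.
t_e = 0.707 × 6 = 4.242 mm; A_we = 4.242 × 175 = 742.4 mm².
Directional factor: 1.0 + 0.5 sin^1.5(90°) = 1.5.
F_nw = 0.6 × 550 × 1.5 = 495 MPa.
φR_n = 0.75 × 495 × 742.4 × 10⁻³ = 275.6 kN.

φR_n ≈ 276 kN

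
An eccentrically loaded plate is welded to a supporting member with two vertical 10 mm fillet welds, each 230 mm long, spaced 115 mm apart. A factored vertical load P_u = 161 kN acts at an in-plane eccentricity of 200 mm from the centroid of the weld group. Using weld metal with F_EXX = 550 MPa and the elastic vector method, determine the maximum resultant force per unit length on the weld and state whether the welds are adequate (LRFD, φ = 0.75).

f_max ≈ 1360 N/mm; adequate

Total weld length L_w = 460 mm. Treat welds as unit-width lines.
Polar moment about centroid: J = 2[d³/12 + d(b/2)²] = 2[230³/12 + 230×57.5²] = 3549000 mm³.
Direct shear f_v = P/L_w = 161×10³ / 460 = 350 N/mm (vertical).
Torsion M = P·e = 161×10³ × 200 = 32200000 N·mm.
Critical point at (x, y) = (57.5, 115) from centroid. f_tx = M·y/J = 1043 N/mm; f_ty = M·x/J = 521.7 N/mm.
Resultant f_max = √[f_tx² + (f_v + f_ty)²] = √[1043² + (350 + 521.7)²] = 1360 N/mm.
Capacity per unit length: φr_n = 0.75 × 0.6 × 550 × (0.707 × 10) = 1750 N/mm.
1360 ≤ 1750 → adequate.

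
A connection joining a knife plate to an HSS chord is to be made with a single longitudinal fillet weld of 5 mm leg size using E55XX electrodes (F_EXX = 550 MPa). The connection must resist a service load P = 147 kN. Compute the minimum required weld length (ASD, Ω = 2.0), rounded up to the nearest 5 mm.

L = 255 mm

Throat t_e = 0.707 × 5 = 3.535 mm.
r_n/Ω = (0.6 × 550 × 3.535) / 2.0 = 583.3 N/mm = 0.5833 kN/mm.
L_req = P / (r_n/Ω) = 147 / 0.5833 = 252 mm total.
Round up → use L = 255 mm.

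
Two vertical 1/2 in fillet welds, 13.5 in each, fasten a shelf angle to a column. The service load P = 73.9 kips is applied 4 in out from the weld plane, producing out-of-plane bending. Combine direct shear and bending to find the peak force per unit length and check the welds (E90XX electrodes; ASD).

f_max ≈ 5.58 kip/in; adequate

E90XX → F_EXX = 90 ksi.
L_w = 2 × 13.5 = 27 in; section modulus (unit throat) S = 2 × L²/6 = 60.75 in².
Direct shear f_v = P/L_w = 73.9/27 = 2.737 kip/in.
Moment M = P × e = 73.9 × 4 = 295.6 kip·in; bending f_b = M/S = 4.866 kip/in.
f_max = √(f_v² + f_b²) = √(2.737² + 4.866²) = 5.583 kip/in.
r_n/Ω = (1/2.0) × 0.6 × 90 × (0.707 × 0.5) = 9.544 kip/in → adequate.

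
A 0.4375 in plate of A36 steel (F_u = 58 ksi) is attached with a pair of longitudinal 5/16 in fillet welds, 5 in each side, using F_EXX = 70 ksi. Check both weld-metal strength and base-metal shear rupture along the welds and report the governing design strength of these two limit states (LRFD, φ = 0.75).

φR_n ≈ 69.6 kips (weld metal governs)

t_e = 0.707 × 0.3125 = 0.2209 in; L = 10 in.
Weld metal: φR_n = 0.75 × 0.6 × 70 × 0.2209 × 10 = 69.6 kips.
Base metal (shear rupture): φR_n = 0.75 × 0.6 × 58 × 0.4375 × 10 = 114.2 kips.
Governing: weld metal.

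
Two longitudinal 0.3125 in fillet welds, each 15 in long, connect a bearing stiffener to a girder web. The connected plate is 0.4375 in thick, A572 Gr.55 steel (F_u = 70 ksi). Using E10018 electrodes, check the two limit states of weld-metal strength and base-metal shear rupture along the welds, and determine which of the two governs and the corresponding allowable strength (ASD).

R_n/Ω ≈ 199 kips (weld metal governs)

E100XX → F_EXX = 100 ksi.
t_e = 0.707 × 0.3125 = 0.2209 in; L = 30 in.
Weld metal: R_n/Ω = (1/2.0) × 0.6 × 100 × 0.2209 × 30 = 198.8 kips.
Base metal (shear rupture): R_n/Ω = (1/2.0) × 0.6 × 70 × 0.4375 × 30 = 275.6 kips.
Governing: weld metal.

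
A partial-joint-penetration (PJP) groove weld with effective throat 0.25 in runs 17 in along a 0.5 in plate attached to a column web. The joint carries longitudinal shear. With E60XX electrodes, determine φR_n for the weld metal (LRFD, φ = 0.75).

φR_n ≈ 115 kip

E60XX → F_EXX = 60 ksi.
Effective throat (given) t_e = 0.25 in.
A_we = 0.25 × 17 = 4.25 in².
F_nw = 0.6 F_EXX = 36 ksi.
φR_n = 0.75 × 36 × 4.25 = 114.8 kip.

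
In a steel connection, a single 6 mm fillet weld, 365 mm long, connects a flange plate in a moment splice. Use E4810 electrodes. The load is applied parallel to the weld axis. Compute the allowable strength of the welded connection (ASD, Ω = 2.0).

E48XX → F_EXX = 480 MPa.
Effective throat t_e = 0.707 × 6 = 4.242 mm.
Total length L = 365 mm; A_we = 4.242 × 365 = 1548 mm².
F_nw = 0.6 F_EXX = 0.6 × 480 = 288 MPa.
R_n = 288 × 1548 × 10⁻³ = 445.9 kN; R_n/Ω = 445.9/2.0 = 223 kN.

R_n/Ω ≈ 223 kN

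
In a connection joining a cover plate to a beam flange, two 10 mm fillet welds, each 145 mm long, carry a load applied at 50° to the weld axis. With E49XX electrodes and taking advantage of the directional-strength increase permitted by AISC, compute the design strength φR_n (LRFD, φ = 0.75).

φR_n ≈ 604 kN

E49XX → F_EXX = 490 MPa.
t_e = 0.707 × 10 = 7.07 mm; A_we = 7.07 × 290 = 2050 mm².
Directional factor: 1.0 + 0.5 sin^1.5(50°) = 1.335.
F_nw = 0.6 × 490 × 1.335 = 392.6 MPa.
φR_n = 0.75 × 392.6 × 2050 × 10⁻³ = 603.6 kN.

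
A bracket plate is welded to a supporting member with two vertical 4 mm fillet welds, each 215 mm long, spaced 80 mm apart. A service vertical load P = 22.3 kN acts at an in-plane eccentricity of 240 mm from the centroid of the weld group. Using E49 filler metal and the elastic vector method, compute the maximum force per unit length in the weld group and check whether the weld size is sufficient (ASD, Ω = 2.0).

f_max ≈ 284 N/mm; adequate

E49XX → F_EXX = 490 MPa.
Total weld length L_w = 430 mm. Treat welds as unit-width lines.
Polar moment about centroid: J = 2[d³/12 + d(b/2)²] = 2[215³/12 + 215×40²] = 2344000 mm³.
Direct shear f_v = P/L_w = 22.3×10³ / 430 = 51.86 N/mm (vertical).
Torsion M = P·e = 22.3×10³ × 240 = 5352000 N·mm.
Critical point at (x, y) = (40, 107.5) from centroid. f_tx = M·y/J = 245.4 N/mm; f_ty = M·x/J = 91.32 N/mm.
Resultant f_max = √[f_tx² + (f_v + f_ty)²] = √[245.4² + (51.86 + 91.32)²] = 284.1 N/mm.
Capacity per unit length: r_n/Ω = (1/2.0) × 0.6 × 490 × (0.707 × 4) = 415.7 N/mm.
284.1 ≤ 415.7 → adequate.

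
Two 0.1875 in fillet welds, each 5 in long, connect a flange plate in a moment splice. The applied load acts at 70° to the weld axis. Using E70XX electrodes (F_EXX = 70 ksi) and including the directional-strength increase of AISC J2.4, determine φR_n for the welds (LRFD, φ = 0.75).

φR_n ≈ 60.8 kips

t_e = 0.707 × 0.1875 = 0.1326 in; A_we = 0.1326 × 10 = 1.326 in².
Directional factor: 1.0 + 0.5 sin^1.5(70°) = 1.455.
F_nw = 0.6 × 70 × 1.455 = 61.13 ksi.
φR_n = 0.75 × 61.13 × 1.326 = 60.78 kips.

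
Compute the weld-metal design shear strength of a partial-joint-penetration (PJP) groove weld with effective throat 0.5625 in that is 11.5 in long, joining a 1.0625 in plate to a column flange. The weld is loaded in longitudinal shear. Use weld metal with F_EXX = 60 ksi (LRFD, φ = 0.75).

φR_n ≈ 175 kips

Effective throat (given) t_e = 0.5625 in.
A_we = 0.5625 × 11.5 = 6.469 in².
F_nw = 0.6 F_EXX = 36 ksi.
φR_n = 0.75 × 36 × 6.469 = 174.7 kips.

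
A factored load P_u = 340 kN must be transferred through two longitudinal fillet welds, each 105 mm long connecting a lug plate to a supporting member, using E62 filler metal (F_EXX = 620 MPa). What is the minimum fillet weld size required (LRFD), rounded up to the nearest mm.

w = 9 mm

Total weld length L = 210 mm.
Required throat t_e = P_u / (φ × 0.6 F_EXX × L) = 340 / (0.75 × 0.6 × 620 × 210 × 10⁻³) = 5.803 mm.
Required leg w = t_e / 0.707 = 8.208 mm → use 9 mm.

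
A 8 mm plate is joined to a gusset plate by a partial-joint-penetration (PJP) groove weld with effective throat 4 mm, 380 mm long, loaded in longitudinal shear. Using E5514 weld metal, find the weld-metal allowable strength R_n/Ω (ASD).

R_n/Ω ≈ 251 kN

E55XX → F_EXX = 550 MPa.
Effective throat (given) t_e = 4 mm.
A_we = 4 × 380 = 1520 mm².
F_nw = 0.6 F_EXX = 330 MPa.
R_n/Ω = (330 × 1520) / 2.0 × 10⁻³ = 250.8 kN.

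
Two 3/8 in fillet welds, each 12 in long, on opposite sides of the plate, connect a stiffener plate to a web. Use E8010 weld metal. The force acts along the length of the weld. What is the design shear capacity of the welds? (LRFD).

E80XX → F_EXX = 80 ksi.
Effective throat t_e = 0.707 × 0.375 = 0.2651 in.
Total length L = 24 in; A_we = 0.2651 × 24 = 6.363 in².
F_nw = 0.6 F_EXX = 0.6 × 80 = 48 ksi.
φR_n = 0.75 × 48 × 6.363 = 229.1 kip.

φR_n ≈ 229 kip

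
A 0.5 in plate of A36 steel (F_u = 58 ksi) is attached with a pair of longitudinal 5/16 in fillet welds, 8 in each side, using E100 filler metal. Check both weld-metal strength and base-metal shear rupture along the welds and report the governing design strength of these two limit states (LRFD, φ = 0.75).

E100XX → F_EXX = 100 ksi.
t_e = 0.707 × 0.3125 = 0.2209 in; L = 16 in.
Weld metal: φR_n = 0.75 × 0.6 × 100 × 0.2209 × 16 = 159.1 kips.
Base metal (shear rupture): φR_n = 0.75 × 0.6 × 58 × 0.5 × 16 = 208.8 kips.
Governing: weld metal.

φR_n ≈ 159 kips (weld metal governs)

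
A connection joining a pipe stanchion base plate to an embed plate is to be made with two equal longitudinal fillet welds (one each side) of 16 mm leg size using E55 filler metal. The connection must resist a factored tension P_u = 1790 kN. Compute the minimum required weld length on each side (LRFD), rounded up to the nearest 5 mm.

E55XX → F_EXX = 550 MPa.
Throat t_e = 0.707 × 16 = 11.31 mm.
φr_n = 0.75 × 0.6 × 550 × 11.31 × 10⁻³ = 2.8 kN/mm.
L_req = P_u / φr_n = 1790 / 2.8 = 639.3 mm total.
Per side: 639.3 / 2 = 319.7 mm.
Round up → use L = 320 mm on each side.

L = 320 mm on each side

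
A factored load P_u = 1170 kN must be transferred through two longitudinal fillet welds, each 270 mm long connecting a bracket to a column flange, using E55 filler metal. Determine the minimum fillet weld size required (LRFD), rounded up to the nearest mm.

E55XX → F_EXX = 550 MPa.
Total weld length L = 540 mm.
Required throat t_e = P_u / (φ × 0.6 F_EXX × L) = 1170 / (0.75 × 0.6 × 550 × 540 × 10⁻³) = 8.754 mm.
Required leg w = t_e / 0.707 = 12.38 mm → use 13 mm.

w = 13 mm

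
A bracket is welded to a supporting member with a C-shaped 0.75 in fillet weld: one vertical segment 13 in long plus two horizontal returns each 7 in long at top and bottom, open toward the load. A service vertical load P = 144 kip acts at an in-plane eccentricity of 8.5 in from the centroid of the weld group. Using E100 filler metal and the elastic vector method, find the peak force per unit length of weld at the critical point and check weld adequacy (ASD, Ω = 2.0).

E100XX → F_EXX = 100 ksi.
Total weld length L_w = 27 in. Treat welds as unit-width lines.
Centroid: x̄ = 2×7×3.5 / 27 = 1.815 in from the vertical weld.
Polar moment about centroid: J = I_x + I_y = [13³/12 + 2×7×6.5²] + [13×1.815² + 2(7³/12 + 7×1.685²)] = 914.3 in³.
Direct shear f_v = P/L_w = 144 / 27 = 5.333 kip/in (vertical).
Torsion M = P·e = 144 × 8.5 = 1224 kip·in.
Critical point at (x, y) = (5.185, 6.5) from centroid. f_tx = M·y/J = 8.702 kip/in; f_ty = M·x/J = 6.941 kip/in.
Resultant f_max = √[f_tx² + (f_v + f_ty)²] = √[8.702² + (5.333 + 6.941)²] = 15.05 kip/in.
Capacity per unit length: r_n/Ω = (1/2.0) × 0.6 × 100 × (0.707 × 0.75) = 15.91 kip/in.
15.05 ≤ 15.91 → adequate.

f_max ≈ 15 kip/in; adequate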